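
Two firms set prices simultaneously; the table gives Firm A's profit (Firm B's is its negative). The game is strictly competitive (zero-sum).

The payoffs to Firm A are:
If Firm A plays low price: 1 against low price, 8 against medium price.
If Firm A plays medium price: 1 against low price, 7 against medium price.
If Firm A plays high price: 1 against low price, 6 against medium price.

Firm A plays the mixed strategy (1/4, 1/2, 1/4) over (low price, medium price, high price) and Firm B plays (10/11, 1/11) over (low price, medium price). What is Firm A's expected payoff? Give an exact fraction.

17/11

Against (10/11, 1/11), each row's expected payoff is low price: 18/11; medium price: 17/11; high price: 16/11.
Taking the (1/4, 1/2, 1/4)-weighted average: (1/4)·(18/11) + (1/2)·(17/11) + (1/4)·(16/11) = 17/11.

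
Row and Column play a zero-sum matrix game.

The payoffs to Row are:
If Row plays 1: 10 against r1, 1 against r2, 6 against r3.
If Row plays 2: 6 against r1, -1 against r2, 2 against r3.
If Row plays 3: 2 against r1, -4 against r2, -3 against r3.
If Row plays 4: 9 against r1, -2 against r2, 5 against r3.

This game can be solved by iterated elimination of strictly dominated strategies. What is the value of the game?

Row 4 is strictly dominated by row 1 (10>9, 1>-2, 6>5); eliminate 4.
Column r1 is strictly dominated by r2 for Column (1<10, -1<6, -4<2); eliminate r1.
Column r3 is strictly dominated by r2 for Column (1<6, -1<2, -4<-3); eliminate r3.
Row 3 is strictly dominated by row 1 (1>-4); eliminate 3.
Row 2 is strictly dominated by row 1 (1>-1); eliminate 2.
Only (1, r2) remains, with payoff 1.

1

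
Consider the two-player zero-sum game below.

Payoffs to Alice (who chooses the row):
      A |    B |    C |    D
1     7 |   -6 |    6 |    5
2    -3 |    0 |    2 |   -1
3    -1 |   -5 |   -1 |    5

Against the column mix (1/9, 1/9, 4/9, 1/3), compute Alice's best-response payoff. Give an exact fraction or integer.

40/9

1: (7)·(1/9) + (-6)·(1/9) + (6)·(4/9) + (5)·(1/3) = 40/9.
2: (-3)·(1/9) + (0)·(1/9) + (2)·(4/9) + (-1)·(1/3) = 2/9.
3: (-1)·(1/9) + (-5)·(1/9) + (-1)·(4/9) + (5)·(1/3) = 5/9.
The best pure response is 1 with expected payoff 40/9.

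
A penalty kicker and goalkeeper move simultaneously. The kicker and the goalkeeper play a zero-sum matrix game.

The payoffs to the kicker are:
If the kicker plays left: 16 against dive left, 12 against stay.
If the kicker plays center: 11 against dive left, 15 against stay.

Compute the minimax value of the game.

27/2

Row minima are 12 and 11, so the kicker's maximin is 12; column maxima are 16 and 15, so the goalkeeper's minimax is 15. These differ, so the equilibrium is in mixed strategies.
Let the kicker play left with probability p. The goalkeeper is indifferent when 16p + 11(1−p) = 12p + 15(1−p), giving p = 1/2.
Let the goalkeeper play dive left with probability q. The kicker is indifferent when 16q + 12(1−q) = 11q + 15(1−q), giving q = 3/8.
The value is 16·(3/8) + (12)·(5/8) = 27/2.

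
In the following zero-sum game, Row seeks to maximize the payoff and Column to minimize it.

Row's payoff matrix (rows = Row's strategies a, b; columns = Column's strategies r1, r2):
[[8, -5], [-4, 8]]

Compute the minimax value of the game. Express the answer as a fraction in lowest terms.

Row minima are -5 and -4, so Row's maximin is -4; column maxima are 8 and 8, so Column's minimax is 8. These differ, so the equilibrium is in mixed strategies.
Let Row play a with probability p. Column is indifferent when 8p − 4(1−p) = −5p + 8(1−p), giving p = 12/25.
Let Column play r1 with probability q. Row is indifferent when 8q − 5(1−q) = −4q + 8(1−q), giving q = 13/25.
The value is 8·(13/25) + (-5)·(12/25) = 44/25.

44/25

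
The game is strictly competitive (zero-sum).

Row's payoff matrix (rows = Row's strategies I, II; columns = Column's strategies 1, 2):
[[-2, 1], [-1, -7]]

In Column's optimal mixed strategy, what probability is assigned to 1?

8/9

Row minima are -2 and -7, so Row's maximin is -2; column maxima are -1 and 1, so Column's minimax is -1. These differ, so the equilibrium is in mixed strategies.
Let Column play 1 with probability q. Row is indifferent when −2q + (1−q) = −q − 7(1−q), giving q = 8/9.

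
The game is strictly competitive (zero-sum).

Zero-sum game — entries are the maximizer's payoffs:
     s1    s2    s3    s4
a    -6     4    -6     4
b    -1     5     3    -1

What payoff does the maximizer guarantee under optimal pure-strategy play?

Row minima: -6, -1 → the maximizer's maximin is -1.
Column maxima: -1, 5, 3, 4 → the minimizer's minimax is -1.
They coincide at (b, s1), so the value is -1.

-1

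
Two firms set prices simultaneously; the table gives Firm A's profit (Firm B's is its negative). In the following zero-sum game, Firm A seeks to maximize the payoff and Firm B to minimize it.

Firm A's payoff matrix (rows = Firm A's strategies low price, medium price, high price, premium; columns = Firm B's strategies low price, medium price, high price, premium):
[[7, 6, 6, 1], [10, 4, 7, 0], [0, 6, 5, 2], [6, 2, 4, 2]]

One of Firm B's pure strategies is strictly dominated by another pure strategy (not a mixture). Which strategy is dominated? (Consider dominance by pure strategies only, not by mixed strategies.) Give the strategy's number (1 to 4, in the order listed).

Firm B prefers columns that give Firm A less. Compare high price with premium: 1 < 6, 0 < 7, 2 < 5, 2 < 4.
So premium strictly dominates high price for Firm B; high price is strictly dominated.

3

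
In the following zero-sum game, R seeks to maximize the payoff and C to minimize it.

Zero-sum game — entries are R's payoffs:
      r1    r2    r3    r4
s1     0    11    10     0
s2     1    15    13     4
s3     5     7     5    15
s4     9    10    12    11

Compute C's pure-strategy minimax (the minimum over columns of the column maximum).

The worst case (largest entry) in each column is r1: 9, r2: 15, r3: 13, r4: 15.
The best (smallest) of these is 9.

9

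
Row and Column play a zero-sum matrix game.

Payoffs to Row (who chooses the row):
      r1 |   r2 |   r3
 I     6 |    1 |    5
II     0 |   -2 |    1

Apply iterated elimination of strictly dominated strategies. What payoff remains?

Row II is strictly dominated by row I (6>0, 1>-2, 5>1); eliminate II.
Column r3 is strictly dominated by r2 for Column (1<5); eliminate r3.
Column r1 is strictly dominated by r2 for Column (1<6); eliminate r1.
Only (I, r2) remains, with payoff 1.

1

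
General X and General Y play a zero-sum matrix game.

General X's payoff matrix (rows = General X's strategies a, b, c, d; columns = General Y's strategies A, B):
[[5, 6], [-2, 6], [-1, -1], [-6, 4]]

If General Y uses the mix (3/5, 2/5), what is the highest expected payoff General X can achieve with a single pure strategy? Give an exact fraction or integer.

a: (5)·(3/5) + (6)·(2/5) = 27/5.
b: (-2)·(3/5) + (6)·(2/5) = 6/5.
c: (-1)·(3/5) + (-1)·(2/5) = -1.
d: (-6)·(3/5) + (4)·(2/5) = -2.
The best pure response is a with expected payoff 27/5.

27/5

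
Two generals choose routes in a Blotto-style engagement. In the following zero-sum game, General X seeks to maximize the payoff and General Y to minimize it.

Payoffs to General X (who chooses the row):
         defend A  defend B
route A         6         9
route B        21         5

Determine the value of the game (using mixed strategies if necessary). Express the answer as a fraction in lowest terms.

159/19

Row minima are 6 and 5, so General X's maximin is 6; column maxima are 21 and 9, so General Y's minimax is 9. These differ, so the equilibrium is in mixed strategies.
Let General X play route A with probability p. General Y is indifferent when 6p + 21(1−p) = 9p + 5(1−p), giving p = 16/19.
Let General Y play defend A with probability q. General X is indifferent when 6q + 9(1−q) = 21q + 5(1−q), giving q = 4/19.
The value is 6·(4/19) + (9)·(15/19) = 159/19.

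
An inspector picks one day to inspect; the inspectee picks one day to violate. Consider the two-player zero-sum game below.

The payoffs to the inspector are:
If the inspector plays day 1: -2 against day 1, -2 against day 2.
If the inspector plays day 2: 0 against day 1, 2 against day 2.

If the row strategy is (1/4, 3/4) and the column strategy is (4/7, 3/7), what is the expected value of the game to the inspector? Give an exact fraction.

Against (4/7, 3/7), each row's expected payoff is day 1: -2; day 2: 6/7.
Taking the (1/4, 3/4)-weighted average: (1/4)·(-2) + (3/4)·(6/7) = 1/7.

1/7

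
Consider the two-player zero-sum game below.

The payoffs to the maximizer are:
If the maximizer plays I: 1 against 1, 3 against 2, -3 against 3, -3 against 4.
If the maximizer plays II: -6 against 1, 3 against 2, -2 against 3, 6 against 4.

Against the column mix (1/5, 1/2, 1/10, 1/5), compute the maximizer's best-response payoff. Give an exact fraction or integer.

13/10

I: (1)·(1/5) + (3)·(1/2) + (-3)·(1/10) + (-3)·(1/5) = 4/5.
II: (-6)·(1/5) + (3)·(1/2) + (-2)·(1/10) + (6)·(1/5) = 13/10.
The best pure response is II with expected payoff 13/10.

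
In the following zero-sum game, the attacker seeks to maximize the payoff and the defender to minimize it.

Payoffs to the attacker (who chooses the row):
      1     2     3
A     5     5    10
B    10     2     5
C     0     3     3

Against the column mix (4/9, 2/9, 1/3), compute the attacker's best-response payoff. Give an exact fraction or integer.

A: (5)·(4/9) + (5)·(2/9) + (10)·(1/3) = 20/3.
B: (10)·(4/9) + (2)·(2/9) + (5)·(1/3) = 59/9.
C: (0)·(4/9) + (3)·(2/9) + (3)·(1/3) = 5/3.
The best pure response is A with expected payoff 20/3.

20/3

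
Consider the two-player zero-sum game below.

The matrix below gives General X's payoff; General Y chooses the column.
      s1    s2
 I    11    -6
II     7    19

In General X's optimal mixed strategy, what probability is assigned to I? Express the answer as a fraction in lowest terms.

Row minima are -6 and 7, so General X's maximin is 7; column maxima are 11 and 19, so General Y's minimax is 11. These differ, so the equilibrium is in mixed strategies.
Let General X play I with probability p. General Y is indifferent when 11p + 7(1−p) = −6p + 19(1−p), giving p = 12/29.

12/29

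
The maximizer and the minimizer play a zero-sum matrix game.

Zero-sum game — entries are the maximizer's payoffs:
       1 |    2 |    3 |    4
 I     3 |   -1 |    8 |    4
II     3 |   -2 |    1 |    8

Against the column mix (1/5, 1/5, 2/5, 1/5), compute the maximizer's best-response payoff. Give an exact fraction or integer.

I: (3)·(1/5) + (-1)·(1/5) + (8)·(2/5) + (4)·(1/5) = 22/5.
II: (3)·(1/5) + (-2)·(1/5) + (1)·(2/5) + (8)·(1/5) = 11/5.
The best pure response is I with expected payoff 22/5.

22/5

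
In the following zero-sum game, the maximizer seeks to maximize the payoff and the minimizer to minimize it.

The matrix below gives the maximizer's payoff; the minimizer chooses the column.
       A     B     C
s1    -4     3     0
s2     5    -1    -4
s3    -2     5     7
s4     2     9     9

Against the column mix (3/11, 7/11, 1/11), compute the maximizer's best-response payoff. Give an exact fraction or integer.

s1: (-4)·(3/11) + (3)·(7/11) + (0)·(1/11) = 9/11.
s2: (5)·(3/11) + (-1)·(7/11) + (-4)·(1/11) = 4/11.
s3: (-2)·(3/11) + (5)·(7/11) + (7)·(1/11) = 36/11.
s4: (2)·(3/11) + (9)·(7/11) + (9)·(1/11) = 78/11.
The best pure response is s4 with expected payoff 78/11.

78/11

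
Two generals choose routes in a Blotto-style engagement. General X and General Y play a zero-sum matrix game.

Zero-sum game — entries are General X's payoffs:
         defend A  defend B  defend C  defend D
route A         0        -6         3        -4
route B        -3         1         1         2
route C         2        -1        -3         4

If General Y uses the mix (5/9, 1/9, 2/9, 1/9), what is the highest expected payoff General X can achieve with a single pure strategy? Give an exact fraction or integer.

route A: (0)·(5/9) + (-6)·(1/9) + (3)·(2/9) + (-4)·(1/9) = -4/9.
route B: (-3)·(5/9) + (1)·(1/9) + (1)·(2/9) + (2)·(1/9) = -10/9.
route C: (2)·(5/9) + (-1)·(1/9) + (-3)·(2/9) + (4)·(1/9) = 7/9.
The best pure response is route C with expected payoff 7/9.

7/9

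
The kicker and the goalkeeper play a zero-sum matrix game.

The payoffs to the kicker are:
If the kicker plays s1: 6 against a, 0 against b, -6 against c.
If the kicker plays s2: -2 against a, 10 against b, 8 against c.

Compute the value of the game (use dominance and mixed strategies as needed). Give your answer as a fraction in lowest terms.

18/11

Column b is strictly dominated by c for the goalkeeper (it gives the kicker more in every row).
The remaining 2×2 game on (s1, s2) × (a, c) has no saddle point. Let the kicker play s1 with probability p; indifference gives 6p − 2(1−p) = −6p + 8(1−p), so p = 5/11.
Similarly the goalkeeper's optimal q on a is 7/11, and the value is 6·(7/11) + (-6)·(4/11) = 18/11.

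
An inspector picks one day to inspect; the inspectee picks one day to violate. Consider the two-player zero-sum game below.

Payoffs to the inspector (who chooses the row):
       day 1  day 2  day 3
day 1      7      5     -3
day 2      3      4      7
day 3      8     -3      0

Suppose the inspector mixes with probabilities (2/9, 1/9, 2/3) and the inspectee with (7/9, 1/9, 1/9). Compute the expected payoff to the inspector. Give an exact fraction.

452/81

Against (7/9, 1/9, 1/9), each row's expected payoff is day 1: 17/3; day 2: 32/9; day 3: 53/9.
Taking the (2/9, 1/9, 2/3)-weighted average: (2/9)·(17/3) + (1/9)·(32/9) + (2/3)·(53/9) = 452/81.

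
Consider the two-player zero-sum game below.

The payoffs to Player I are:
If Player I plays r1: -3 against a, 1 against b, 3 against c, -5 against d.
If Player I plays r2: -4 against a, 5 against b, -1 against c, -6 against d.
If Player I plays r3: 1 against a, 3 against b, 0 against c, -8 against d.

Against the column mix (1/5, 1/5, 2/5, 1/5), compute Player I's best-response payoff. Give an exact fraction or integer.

r1: (-3)·(1/5) + (1)·(1/5) + (3)·(2/5) + (-5)·(1/5) = -1/5.
r2: (-4)·(1/5) + (5)·(1/5) + (-1)·(2/5) + (-6)·(1/5) = -7/5.
r3: (1)·(1/5) + (3)·(1/5) + (0)·(2/5) + (-8)·(1/5) = -4/5.
The best pure response is r1 with expected payoff -1/5.

-1/5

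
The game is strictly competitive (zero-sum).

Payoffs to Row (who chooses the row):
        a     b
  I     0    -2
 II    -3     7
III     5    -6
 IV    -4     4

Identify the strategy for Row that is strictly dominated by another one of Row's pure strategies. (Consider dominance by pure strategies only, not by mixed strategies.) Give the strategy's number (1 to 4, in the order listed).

Compare IV with II: -3 > -4, 7 > 4.
So II strictly dominates IV for Row; IV is strictly dominated.

4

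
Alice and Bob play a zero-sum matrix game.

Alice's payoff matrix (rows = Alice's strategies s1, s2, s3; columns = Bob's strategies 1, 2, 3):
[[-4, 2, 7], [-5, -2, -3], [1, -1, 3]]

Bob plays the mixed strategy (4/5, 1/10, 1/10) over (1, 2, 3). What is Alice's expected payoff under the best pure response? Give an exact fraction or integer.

s1: (-4)·(4/5) + (2)·(1/10) + (7)·(1/10) = -23/10.
s2: (-5)·(4/5) + (-2)·(1/10) + (-3)·(1/10) = -9/2.
s3: (1)·(4/5) + (-1)·(1/10) + (3)·(1/10) = 1.
The best pure response is s3 with expected payoff 1.

1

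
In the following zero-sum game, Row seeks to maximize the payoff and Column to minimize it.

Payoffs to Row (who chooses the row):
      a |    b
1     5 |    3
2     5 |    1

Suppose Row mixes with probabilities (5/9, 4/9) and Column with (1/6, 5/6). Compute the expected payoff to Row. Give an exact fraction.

Against (1/6, 5/6), each row's expected payoff is 1: 10/3; 2: 5/3.
Taking the (5/9, 4/9)-weighted average: (5/9)·(10/3) + (4/9)·(5/3) = 70/27.

70/27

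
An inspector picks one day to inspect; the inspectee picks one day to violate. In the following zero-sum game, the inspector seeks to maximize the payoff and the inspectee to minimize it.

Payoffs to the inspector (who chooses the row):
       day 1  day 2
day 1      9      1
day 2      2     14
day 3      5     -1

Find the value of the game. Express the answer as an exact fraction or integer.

31/5

Row day 3 is strictly dominated by row day 1, so the inspector never plays it.
The remaining 2×2 game on (day 1, day 2) × (day 1, day 2) has no saddle point. Let the inspector play day 1 with probability p; indifference gives 9p + 2(1−p) = p + 14(1−p), so p = 3/5.
Similarly the inspectee's optimal q on day 1 is 13/20, and the value is 9·(13/20) + (1)·(7/20) = 31/5.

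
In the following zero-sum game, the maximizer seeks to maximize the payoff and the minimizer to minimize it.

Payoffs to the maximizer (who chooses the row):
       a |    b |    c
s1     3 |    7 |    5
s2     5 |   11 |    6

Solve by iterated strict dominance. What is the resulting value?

5

Column b is strictly dominated by a for the minimizer (3<7, 5<11); eliminate b.
Row s1 is strictly dominated by row s2 (5>3, 6>5); eliminate s1.
Column c is strictly dominated by a for the minimizer (5<6); eliminate c.
Only (s2, a) remains, with payoff 5.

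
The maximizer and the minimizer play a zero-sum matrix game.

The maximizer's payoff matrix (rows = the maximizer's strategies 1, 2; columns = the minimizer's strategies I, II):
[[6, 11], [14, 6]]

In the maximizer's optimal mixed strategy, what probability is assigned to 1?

8/13

Row minima are 6 and 6, so the maximizer's maximin is 6; column maxima are 14 and 11, so the minimizer's minimax is 11. These differ, so the equilibrium is in mixed strategies.
Let the maximizer play 1 with probability p. The minimizer is indifferent when 6p + 14(1−p) = 11p + 6(1−p), giving p = 8/13.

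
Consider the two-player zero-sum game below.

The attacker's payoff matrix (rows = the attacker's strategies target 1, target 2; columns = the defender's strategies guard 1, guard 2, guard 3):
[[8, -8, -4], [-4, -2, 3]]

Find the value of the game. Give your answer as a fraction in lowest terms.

Column guard 3 is strictly dominated by guard 2 for the defender (it gives the attacker more in every row).
The remaining 2×2 game on (target 1, target 2) × (guard 1, guard 2) has no saddle point. Let the attacker play target 1 with probability p; indifference gives 8p − 4(1−p) = −8p − 2(1−p), so p = 1/9.
Similarly the defender's optimal q on guard 1 is 1/3, and the value is 8·(1/3) + (-8)·(2/3) = -8/3.

-8/3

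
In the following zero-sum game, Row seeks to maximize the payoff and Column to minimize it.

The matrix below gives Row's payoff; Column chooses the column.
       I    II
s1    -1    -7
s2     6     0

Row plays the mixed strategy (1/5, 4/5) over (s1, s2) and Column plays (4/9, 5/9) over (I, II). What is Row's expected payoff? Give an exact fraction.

19/15

Against (4/9, 5/9), each row's expected payoff is s1: -13/3; s2: 8/3.
Taking the (1/5, 4/5)-weighted average: (1/5)·(-13/3) + (4/5)·(8/3) = 19/15.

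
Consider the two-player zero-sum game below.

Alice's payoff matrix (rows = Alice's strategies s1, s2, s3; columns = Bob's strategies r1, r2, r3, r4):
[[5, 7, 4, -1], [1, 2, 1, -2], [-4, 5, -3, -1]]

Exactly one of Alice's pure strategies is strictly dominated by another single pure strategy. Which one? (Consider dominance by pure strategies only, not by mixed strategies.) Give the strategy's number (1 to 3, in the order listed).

Compare s2 with s1: 5 > 1, 7 > 2, 4 > 1, -1 > -2.
So s1 strictly dominates s2 for Alice; s2 is strictly dominated.

2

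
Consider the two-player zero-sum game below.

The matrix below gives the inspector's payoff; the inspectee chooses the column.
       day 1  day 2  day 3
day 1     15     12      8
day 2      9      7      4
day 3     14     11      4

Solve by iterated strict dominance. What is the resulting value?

8

Row day 2 is strictly dominated by row day 1 (15>9, 12>7, 8>4); eliminate day 2.
Column day 2 is strictly dominated by day 3 for the inspectee (8<12, 4<11); eliminate day 2.
Row day 3 is strictly dominated by row day 1 (15>14, 8>4); eliminate day 3.
Column day 1 is strictly dominated by day 3 for the inspectee (8<15); eliminate day 1.
Only (day 1, day 3) remains, with payoff 8.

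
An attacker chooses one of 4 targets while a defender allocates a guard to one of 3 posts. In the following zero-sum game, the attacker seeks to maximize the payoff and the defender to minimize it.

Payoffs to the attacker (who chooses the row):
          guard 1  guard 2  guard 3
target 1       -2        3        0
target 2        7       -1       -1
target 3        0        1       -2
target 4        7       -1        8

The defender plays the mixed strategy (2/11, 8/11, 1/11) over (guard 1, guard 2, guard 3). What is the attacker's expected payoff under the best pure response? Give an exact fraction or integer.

20/11

target 1: (-2)·(2/11) + (3)·(8/11) + (0)·(1/11) = 20/11.
target 2: (7)·(2/11) + (-1)·(8/11) + (-1)·(1/11) = 5/11.
target 3: (0)·(2/11) + (1)·(8/11) + (-2)·(1/11) = 6/11.
target 4: (7)·(2/11) + (-1)·(8/11) + (8)·(1/11) = 14/11.
The best pure response is target 1 with expected payoff 20/11.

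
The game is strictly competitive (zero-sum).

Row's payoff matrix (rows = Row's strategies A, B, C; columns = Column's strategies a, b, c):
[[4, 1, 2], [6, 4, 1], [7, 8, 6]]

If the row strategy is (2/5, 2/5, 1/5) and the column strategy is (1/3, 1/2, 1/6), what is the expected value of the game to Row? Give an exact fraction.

Against (1/3, 1/2, 1/6), each row's expected payoff is A: 13/6; B: 25/6; C: 22/3.
Taking the (2/5, 2/5, 1/5)-weighted average: (2/5)·(13/6) + (2/5)·(25/6) + (1/5)·(22/3) = 4.

4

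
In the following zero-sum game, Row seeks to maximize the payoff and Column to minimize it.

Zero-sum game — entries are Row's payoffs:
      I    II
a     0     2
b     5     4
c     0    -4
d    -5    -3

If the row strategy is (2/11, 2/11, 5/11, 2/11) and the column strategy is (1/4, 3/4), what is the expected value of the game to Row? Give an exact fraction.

-21/22

Against (1/4, 3/4), each row's expected payoff is a: 3/2; b: 17/4; c: -3; d: -7/2.
Taking the (2/11, 2/11, 5/11, 2/11)-weighted average: (2/11)·(3/2) + (2/11)·(17/4) + (5/11)·(-3) + (2/11)·(-7/2) = -21/22.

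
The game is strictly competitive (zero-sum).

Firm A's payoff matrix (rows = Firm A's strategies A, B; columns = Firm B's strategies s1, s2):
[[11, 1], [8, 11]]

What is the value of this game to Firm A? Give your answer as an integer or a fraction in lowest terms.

113/13

Row minima are 1 and 8, so Firm A's maximin is 8; column maxima are 11 and 11, so Firm B's minimax is 11. These differ, so the equilibrium is in mixed strategies.
Let Firm A play A with probability p. Firm B is indifferent when 11p + 8(1−p) = p + 11(1−p), giving p = 3/13.
Let Firm B play s1 with probability q. Firm A is indifferent when 11q + (1−q) = 8q + 11(1−q), giving q = 10/13.
The value is 11·(10/13) + (1)·(3/13) = 113/13.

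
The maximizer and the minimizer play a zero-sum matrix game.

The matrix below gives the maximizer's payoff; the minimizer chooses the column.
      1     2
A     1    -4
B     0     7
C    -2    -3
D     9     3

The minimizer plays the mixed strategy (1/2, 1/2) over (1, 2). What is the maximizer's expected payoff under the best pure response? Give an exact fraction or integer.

A: (1)·(1/2) + (-4)·(1/2) = -3/2.
B: (0)·(1/2) + (7)·(1/2) = 7/2.
C: (-2)·(1/2) + (-3)·(1/2) = -5/2.
D: (9)·(1/2) + (3)·(1/2) = 6.
The best pure response is D with expected payoff 6.

6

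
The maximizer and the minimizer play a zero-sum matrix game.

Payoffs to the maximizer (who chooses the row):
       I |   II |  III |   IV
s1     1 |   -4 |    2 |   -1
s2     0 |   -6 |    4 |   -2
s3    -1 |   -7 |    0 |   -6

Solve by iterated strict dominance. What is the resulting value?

Row s3 is strictly dominated by row s1 (1>-1, -4>-7, 2>0, -1>-6); eliminate s3.
Column IV is strictly dominated by II for the minimizer (-4<-1, -6<-2); eliminate IV.
Column III is strictly dominated by I for the minimizer (1<2, 0<4); eliminate III.
Column I is strictly dominated by II for the minimizer (-4<1, -6<0); eliminate I.
Row s2 is strictly dominated by row s1 (-4>-6); eliminate s2.
Only (s1, II) remains, with payoff -4.

-4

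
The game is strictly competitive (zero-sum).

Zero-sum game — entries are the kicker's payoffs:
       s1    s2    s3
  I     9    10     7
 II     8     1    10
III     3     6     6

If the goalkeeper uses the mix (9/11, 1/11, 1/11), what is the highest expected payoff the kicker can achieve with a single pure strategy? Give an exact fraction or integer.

I: (9)·(9/11) + (10)·(1/11) + (7)·(1/11) = 98/11.
II: (8)·(9/11) + (1)·(1/11) + (10)·(1/11) = 83/11.
III: (3)·(9/11) + (6)·(1/11) + (6)·(1/11) = 39/11.
The best pure response is I with expected payoff 98/11.

98/11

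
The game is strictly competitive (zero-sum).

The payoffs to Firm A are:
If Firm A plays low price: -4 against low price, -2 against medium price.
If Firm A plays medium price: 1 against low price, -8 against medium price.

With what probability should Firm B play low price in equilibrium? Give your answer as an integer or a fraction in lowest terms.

Row minima are -4 and -8, so Firm A's maximin is -4; column maxima are 1 and -2, so Firm B's minimax is -2. These differ, so the equilibrium is in mixed strategies.
Let Firm B play low price with probability q. Firm A is indifferent when −4q − 2(1−q) = q − 8(1−q), giving q = 6/11.

6/11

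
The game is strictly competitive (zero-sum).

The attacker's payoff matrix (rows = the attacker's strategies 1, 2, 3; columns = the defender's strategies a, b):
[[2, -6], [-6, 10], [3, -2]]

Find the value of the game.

Row 1 is strictly dominated by row 3, so the attacker never plays it.
The remaining 2×2 game on (2, 3) × (a, b) has no saddle point. Let the attacker play 2 with probability p; indifference gives −6p + 3(1−p) = 10p − 2(1−p), so p = 5/21.
Similarly the defender's optimal q on a is 4/7, and the value is -6·(4/7) + (10)·(3/7) = 6/7.

6/7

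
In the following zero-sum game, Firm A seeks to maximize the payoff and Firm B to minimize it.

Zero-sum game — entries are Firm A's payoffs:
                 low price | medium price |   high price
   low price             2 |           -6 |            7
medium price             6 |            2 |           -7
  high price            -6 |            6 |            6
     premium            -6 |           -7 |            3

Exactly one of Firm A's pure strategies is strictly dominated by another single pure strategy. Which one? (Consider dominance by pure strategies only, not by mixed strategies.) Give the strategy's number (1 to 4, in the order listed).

4

Compare premium with low price: 2 > -6, -6 > -7, 7 > 3.
So low price strictly dominates premium for Firm A; premium is strictly dominated.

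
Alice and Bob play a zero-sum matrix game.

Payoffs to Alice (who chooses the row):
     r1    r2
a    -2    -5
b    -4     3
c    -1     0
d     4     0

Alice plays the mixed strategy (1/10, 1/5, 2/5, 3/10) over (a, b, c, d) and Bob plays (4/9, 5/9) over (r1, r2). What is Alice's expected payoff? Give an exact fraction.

Against (4/9, 5/9), each row's expected payoff is a: -11/3; b: -1/9; c: -4/9; d: 16/9.
Taking the (1/10, 1/5, 2/5, 3/10)-weighted average: (1/10)·(-11/3) + (1/5)·(-1/9) + (2/5)·(-4/9) + (3/10)·(16/9) = -1/30.

-1/30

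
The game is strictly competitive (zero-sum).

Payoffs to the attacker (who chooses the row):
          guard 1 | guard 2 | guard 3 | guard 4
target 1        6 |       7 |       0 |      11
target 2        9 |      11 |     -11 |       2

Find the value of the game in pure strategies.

0

Row minima: 0, -11 → the attacker's maximin is 0.
Column maxima: 9, 11, 0, 11 → the defender's minimax is 0.
They coincide at (target 1, guard 3), so the value is 0.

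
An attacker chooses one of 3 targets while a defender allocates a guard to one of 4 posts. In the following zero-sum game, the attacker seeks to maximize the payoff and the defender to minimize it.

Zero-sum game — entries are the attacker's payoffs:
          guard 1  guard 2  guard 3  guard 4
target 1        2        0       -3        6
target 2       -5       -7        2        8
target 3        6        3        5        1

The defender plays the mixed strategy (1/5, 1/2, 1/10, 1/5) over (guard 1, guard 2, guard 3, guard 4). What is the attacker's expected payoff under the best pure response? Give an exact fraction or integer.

target 1: (2)·(1/5) + (0)·(1/2) + (-3)·(1/10) + (6)·(1/5) = 13/10.
target 2: (-5)·(1/5) + (-7)·(1/2) + (2)·(1/10) + (8)·(1/5) = -27/10.
target 3: (6)·(1/5) + (3)·(1/2) + (5)·(1/10) + (1)·(1/5) = 17/5.
The best pure response is target 3 with expected payoff 17/5.

17/5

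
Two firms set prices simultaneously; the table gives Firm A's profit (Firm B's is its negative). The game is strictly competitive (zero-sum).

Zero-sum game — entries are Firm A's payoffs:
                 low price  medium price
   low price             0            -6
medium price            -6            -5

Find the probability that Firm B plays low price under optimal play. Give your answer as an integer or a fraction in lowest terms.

Row minima are -6 and -6, so Firm A's maximin is -6; column maxima are 0 and -5, so Firm B's minimax is -5. These differ, so the equilibrium is in mixed strategies.
Let Firm B play low price with probability q. Firm A is indifferent when −6(1−q) = −6q − 5(1−q), giving q = 1/7.

1/7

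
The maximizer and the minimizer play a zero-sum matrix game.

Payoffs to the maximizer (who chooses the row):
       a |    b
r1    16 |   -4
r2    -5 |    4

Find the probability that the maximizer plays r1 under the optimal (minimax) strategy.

9/29

Row minima are -4 and -5, so the maximizer's maximin is -4; column maxima are 16 and 4, so the minimizer's minimax is 4. These differ, so the equilibrium is in mixed strategies.
Let the maximizer play r1 with probability p. The minimizer is indifferent when 16p − 5(1−p) = −4p + 4(1−p), giving p = 9/29.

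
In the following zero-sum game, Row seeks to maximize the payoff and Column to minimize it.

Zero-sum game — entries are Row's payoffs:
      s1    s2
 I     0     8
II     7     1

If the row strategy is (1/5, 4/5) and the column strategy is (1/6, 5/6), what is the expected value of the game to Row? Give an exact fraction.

44/15

Against (1/6, 5/6), each row's expected payoff is I: 20/3; II: 2.
Taking the (1/5, 4/5)-weighted average: (1/5)·(20/3) + (4/5)·(2) = 44/15.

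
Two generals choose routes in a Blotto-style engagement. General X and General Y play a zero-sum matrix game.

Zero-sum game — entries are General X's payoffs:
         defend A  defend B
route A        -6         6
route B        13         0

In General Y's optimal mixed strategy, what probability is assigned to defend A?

6/25

Row minima are -6 and 0, so General X's maximin is 0; column maxima are 13 and 6, so General Y's minimax is 6. These differ, so the equilibrium is in mixed strategies.
Let General Y play defend A with probability q. General X is indifferent when −6q + 6(1−q) = 13q, giving q = 6/25.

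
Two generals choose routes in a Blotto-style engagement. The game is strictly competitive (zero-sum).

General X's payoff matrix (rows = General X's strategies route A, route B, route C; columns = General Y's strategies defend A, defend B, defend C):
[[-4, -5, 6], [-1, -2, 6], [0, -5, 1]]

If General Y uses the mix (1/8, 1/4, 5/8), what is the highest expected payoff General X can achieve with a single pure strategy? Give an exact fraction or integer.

25/8

route A: (-4)·(1/8) + (-5)·(1/4) + (6)·(5/8) = 2.
route B: (-1)·(1/8) + (-2)·(1/4) + (6)·(5/8) = 25/8.
route C: (0)·(1/8) + (-5)·(1/4) + (1)·(5/8) = -5/8.
The best pure response is route B with expected payoff 25/8.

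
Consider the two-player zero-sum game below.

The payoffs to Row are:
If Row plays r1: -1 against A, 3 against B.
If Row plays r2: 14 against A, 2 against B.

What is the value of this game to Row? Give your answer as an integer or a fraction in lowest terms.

11/4

Row minima are -1 and 2, so Row's maximin is 2; column maxima are 14 and 3, so Column's minimax is 3. These differ, so the equilibrium is in mixed strategies.
Let Row play r1 with probability p. Column is indifferent when −p + 14(1−p) = 3p + 2(1−p), giving p = 3/4.
Let Column play A with probability q. Row is indifferent when −q + 3(1−q) = 14q + 2(1−q), giving q = 1/16.
The value is -1·(1/16) + (3)·(15/16) = 11/4.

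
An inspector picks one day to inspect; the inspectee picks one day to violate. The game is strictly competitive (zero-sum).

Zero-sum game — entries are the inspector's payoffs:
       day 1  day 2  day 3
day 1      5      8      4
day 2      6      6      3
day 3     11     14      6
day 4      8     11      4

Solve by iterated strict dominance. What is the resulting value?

6

Column day 2 is strictly dominated by day 3 for the inspectee (4<8, 3<6, 6<14, 4<11); eliminate day 2.
Column day 1 is strictly dominated by day 3 for the inspectee (4<5, 3<6, 6<11, 4<8); eliminate day 1.
Row day 2 is strictly dominated by row day 1 (4>3); eliminate day 2.
Row day 4 is strictly dominated by row day 3 (6>4); eliminate day 4.
Row day 1 is strictly dominated by row day 3 (6>4); eliminate day 1.
Only (day 3, day 3) remains, with payoff 6.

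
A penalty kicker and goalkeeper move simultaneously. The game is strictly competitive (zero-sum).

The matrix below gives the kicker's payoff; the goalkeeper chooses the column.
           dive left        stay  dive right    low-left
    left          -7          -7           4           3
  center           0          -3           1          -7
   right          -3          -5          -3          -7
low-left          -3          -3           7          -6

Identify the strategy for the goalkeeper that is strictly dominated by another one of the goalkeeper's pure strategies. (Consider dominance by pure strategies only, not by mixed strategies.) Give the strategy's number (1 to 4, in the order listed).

3

The goalkeeper prefers columns that give the kicker less. Compare dive right with stay: -7 < 4, -3 < 1, -5 < -3, -3 < 7.
So stay strictly dominates dive right for the goalkeeper; dive right is strictly dominated.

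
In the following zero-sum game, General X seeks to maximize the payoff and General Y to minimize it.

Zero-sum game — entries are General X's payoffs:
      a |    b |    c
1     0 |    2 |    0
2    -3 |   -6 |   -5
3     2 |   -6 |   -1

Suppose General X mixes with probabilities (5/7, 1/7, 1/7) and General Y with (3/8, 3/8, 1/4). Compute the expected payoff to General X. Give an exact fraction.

Against (3/8, 3/8, 1/4), each row's expected payoff is 1: 3/4; 2: -37/8; 3: -7/4.
Taking the (5/7, 1/7, 1/7)-weighted average: (5/7)·(3/4) + (1/7)·(-37/8) + (1/7)·(-7/4) = -3/8.

-3/8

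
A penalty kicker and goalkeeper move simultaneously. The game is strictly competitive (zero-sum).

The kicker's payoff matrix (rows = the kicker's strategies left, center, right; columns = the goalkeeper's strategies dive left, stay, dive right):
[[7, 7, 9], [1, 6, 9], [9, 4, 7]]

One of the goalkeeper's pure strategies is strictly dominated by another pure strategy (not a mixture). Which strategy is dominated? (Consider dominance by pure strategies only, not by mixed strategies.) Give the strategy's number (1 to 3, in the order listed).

3

The goalkeeper prefers columns that give the kicker less. Compare dive right with stay: 7 < 9, 6 < 9, 4 < 7.
So stay strictly dominates dive right for the goalkeeper; dive right is strictly dominated.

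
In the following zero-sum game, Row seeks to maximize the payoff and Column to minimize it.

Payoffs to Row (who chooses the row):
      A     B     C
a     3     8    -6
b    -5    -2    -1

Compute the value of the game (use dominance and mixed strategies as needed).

Column B is strictly dominated by A for Column (it gives Row more in every row).
The remaining 2×2 game on (a, b) × (A, C) has no saddle point. Let Row play a with probability p; indifference gives 3p − 5(1−p) = −6p − (1−p), so p = 4/13.
Similarly Column's optimal q on A is 5/13, and the value is 3·(5/13) + (-6)·(8/13) = -33/13.

-33/13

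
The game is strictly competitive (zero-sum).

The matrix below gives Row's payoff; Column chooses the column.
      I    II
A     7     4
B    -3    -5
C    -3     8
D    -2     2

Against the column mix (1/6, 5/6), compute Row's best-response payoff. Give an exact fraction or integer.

37/6

A: (7)·(1/6) + (4)·(5/6) = 9/2.
B: (-3)·(1/6) + (-5)·(5/6) = -14/3.
C: (-3)·(1/6) + (8)·(5/6) = 37/6.
D: (-2)·(1/6) + (2)·(5/6) = 4/3.
The best pure response is C with expected payoff 37/6.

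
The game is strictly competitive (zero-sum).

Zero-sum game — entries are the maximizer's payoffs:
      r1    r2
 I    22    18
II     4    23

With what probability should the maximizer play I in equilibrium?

19/23

Row minima are 18 and 4, so the maximizer's maximin is 18; column maxima are 22 and 23, so the minimizer's minimax is 22. These differ, so the equilibrium is in mixed strategies.
Let the maximizer play I with probability p. The minimizer is indifferent when 22p + 4(1−p) = 18p + 23(1−p), giving p = 19/23.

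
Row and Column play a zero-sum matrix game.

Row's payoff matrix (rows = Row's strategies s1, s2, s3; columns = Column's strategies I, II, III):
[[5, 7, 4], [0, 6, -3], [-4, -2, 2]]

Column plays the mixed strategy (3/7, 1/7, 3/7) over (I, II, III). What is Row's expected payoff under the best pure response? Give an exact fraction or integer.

34/7

s1: (5)·(3/7) + (7)·(1/7) + (4)·(3/7) = 34/7.
s2: (0)·(3/7) + (6)·(1/7) + (-3)·(3/7) = -3/7.
s3: (-4)·(3/7) + (-2)·(1/7) + (2)·(3/7) = -8/7.
The best pure response is s1 with expected payoff 34/7.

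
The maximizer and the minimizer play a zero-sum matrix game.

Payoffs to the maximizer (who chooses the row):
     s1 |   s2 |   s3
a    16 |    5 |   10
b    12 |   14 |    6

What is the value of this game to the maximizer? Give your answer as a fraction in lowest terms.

Column s1 is strictly dominated by s3 for the minimizer (it gives the maximizer more in every row).
The remaining 2×2 game on (a, b) × (s2, s3) has no saddle point. Let the maximizer play a with probability p; indifference gives 5p + 14(1−p) = 10p + 6(1−p), so p = 8/13.
Similarly the minimizer's optimal q on s2 is 4/13, and the value is 5·(4/13) + (10)·(9/13) = 110/13.

110/13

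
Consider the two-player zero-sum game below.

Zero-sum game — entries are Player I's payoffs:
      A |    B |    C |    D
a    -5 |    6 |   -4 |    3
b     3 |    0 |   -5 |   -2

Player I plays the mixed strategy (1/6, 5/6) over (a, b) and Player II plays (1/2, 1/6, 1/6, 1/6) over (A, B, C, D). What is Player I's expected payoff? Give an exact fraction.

Against (1/2, 1/6, 1/6, 1/6), each row's expected payoff is a: -5/3; b: 1/3.
Taking the (1/6, 5/6)-weighted average: (1/6)·(-5/3) + (5/6)·(1/3) = 0.

0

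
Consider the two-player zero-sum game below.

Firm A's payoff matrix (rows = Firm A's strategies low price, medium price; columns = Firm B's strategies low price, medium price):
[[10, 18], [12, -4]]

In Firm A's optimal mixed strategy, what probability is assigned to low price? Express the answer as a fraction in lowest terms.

2/3

Row minima are 10 and -4, so Firm A's maximin is 10; column maxima are 12 and 18, so Firm B's minimax is 12. These differ, so the equilibrium is in mixed strategies.
Let Firm A play low price with probability p. Firm B is indifferent when 10p + 12(1−p) = 18p − 4(1−p), giving p = 2/3.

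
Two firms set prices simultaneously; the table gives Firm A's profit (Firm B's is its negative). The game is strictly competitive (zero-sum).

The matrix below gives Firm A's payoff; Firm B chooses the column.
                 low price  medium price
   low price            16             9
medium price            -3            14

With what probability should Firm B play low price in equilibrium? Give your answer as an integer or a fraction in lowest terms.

Row minima are 9 and -3, so Firm A's maximin is 9; column maxima are 16 and 14, so Firm B's minimax is 14. These differ, so the equilibrium is in mixed strategies.
Let Firm B play low price with probability q. Firm A is indifferent when 16q + 9(1−q) = −3q + 14(1−q), giving q = 5/24.

5/24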